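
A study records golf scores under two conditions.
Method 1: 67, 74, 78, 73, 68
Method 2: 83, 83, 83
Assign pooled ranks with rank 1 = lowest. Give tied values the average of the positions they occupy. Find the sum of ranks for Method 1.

Sorted (ascending): 67, 68, 73, 74, 78, 83, 83, 83
The 3 values of 83 occupy positions 6–8 → average rank 7.
Method 1 values → pooled ranks: 67→1, 74→4, 78→5, 73→3, 68→2
Rank sum = 1 + 4 + 5 + 3 + 2 = 15

15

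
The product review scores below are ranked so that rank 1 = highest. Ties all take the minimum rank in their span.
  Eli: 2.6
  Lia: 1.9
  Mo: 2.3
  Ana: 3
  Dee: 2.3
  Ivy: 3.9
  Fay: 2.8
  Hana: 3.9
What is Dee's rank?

Sorted (descending): 3.9, 3.9, 3, 2.8, 2.6, 2.3, 2.3, 1.9
The 2 values of 3.9 occupy positions 1–2 → each gets rank 1.
The 2 values of 2.3 occupy positions 6–7 → each gets rank 6.
Dee has value 2.3 → rank 6.

6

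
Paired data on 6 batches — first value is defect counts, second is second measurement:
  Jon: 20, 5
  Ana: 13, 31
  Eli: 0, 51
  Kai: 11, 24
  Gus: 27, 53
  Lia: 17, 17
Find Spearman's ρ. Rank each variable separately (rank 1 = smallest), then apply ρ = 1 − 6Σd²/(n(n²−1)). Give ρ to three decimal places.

-0.086

Ranks of variable 1: 5, 3, 1, 2, 6, 4
Ranks of variable 2: 1, 4, 5, 3, 6, 2
d = r₁ − r₂: 4, -1, -4, -1, 0, 2
d²: 16, 1, 16, 1, 0, 4; Σd² = 38
ρ = 1 − 6·38/(6·35) = 1 − 228/210 = -0.086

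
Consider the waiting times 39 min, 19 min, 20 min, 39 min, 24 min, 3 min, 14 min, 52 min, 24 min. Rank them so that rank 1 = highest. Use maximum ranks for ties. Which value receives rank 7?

Sorted (descending): 52, 39, 39, 24, 24, 20, 19, 14, 3
The 2 values of 39 occupy positions 2–3 → each gets rank 3.
The 2 values of 24 occupy positions 4–5 → each gets rank 5.
Rank 7 → value 19.

19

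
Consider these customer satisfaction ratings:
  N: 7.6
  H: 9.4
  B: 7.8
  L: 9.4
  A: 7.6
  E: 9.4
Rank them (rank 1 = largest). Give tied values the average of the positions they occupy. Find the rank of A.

5.5

Sorted (descending): 9.4, 9.4, 9.4, 7.8, 7.6, 7.6
The 3 values of 9.4 occupy positions 1–3 → average rank 2.
The 2 values of 7.6 occupy positions 5–6 → average rank (5+6)/2 = 5.5.
A has value 7.6 → rank 5.5.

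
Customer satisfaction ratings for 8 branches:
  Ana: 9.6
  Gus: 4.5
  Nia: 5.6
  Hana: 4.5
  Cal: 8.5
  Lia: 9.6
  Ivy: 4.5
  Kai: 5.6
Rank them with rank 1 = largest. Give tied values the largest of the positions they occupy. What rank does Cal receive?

Sorted (descending): 9.6, 9.6, 8.5, 5.6, 5.6, 4.5, 4.5, 4.5
The 2 values of 9.6 occupy positions 1–2 → each gets rank 2.
The 2 values of 5.6 occupy positions 4–5 → each gets rank 5.
The 3 values of 4.5 occupy positions 6–8 → each gets rank 8.
Cal has value 8.5 → rank 3.

3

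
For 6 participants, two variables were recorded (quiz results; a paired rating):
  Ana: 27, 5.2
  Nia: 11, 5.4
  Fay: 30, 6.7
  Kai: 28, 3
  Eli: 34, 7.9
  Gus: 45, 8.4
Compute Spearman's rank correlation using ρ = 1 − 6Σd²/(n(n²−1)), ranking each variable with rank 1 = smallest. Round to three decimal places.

0.771

Ranks of variable 1: 2, 1, 4, 3, 5, 6
Ranks of variable 2: 2, 3, 4, 1, 5, 6
d = r₁ − r₂: 0, -2, 0, 2, 0, 0
d²: 0, 4, 0, 4, 0, 0; Σd² = 8
ρ = 1 − 6·8/(6·35) = 1 − 48/210 = 0.771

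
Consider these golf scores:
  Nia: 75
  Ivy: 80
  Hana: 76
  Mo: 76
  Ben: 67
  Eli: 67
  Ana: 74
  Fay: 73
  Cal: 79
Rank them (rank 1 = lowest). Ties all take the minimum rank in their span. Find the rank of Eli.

1

Sorted (ascending): 67, 67, 73, 74, 75, 76, 76, 79, 80
The 2 values of 67 occupy positions 1–2 → each gets rank 1.
The 2 values of 76 occupy positions 6–7 → each gets rank 6.
Eli has value 67 → rank 1.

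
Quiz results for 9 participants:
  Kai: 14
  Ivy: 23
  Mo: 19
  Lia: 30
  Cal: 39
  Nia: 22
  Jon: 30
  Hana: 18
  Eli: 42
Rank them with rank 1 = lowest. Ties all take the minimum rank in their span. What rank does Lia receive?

Sorted (ascending): 14, 18, 19, 22, 23, 30, 30, 39, 42
The 2 values of 30 occupy positions 6–7 → each gets rank 6.
Lia has value 30 → rank 6.

6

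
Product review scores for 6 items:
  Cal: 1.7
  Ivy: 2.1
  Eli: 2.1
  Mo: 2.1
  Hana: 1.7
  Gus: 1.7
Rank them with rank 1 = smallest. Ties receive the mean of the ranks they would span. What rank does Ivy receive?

Sorted (ascending): 1.7, 1.7, 1.7, 2.1, 2.1, 2.1
The 3 values of 1.7 occupy positions 1–3 → average rank 2.
The 3 values of 2.1 occupy positions 4–6 → average rank 5.
Ivy has value 2.1 → rank 5.

5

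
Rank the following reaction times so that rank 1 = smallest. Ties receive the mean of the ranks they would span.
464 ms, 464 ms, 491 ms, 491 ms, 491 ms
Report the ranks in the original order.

Sorted (ascending): 464, 464, 491, 491, 491
The 2 values of 464 occupy positions 1–2 → average rank (1+2)/2 = 1.5.
The 3 values of 491 occupy positions 3–5 → average rank 4.

1.5, 1.5, 4, 4, 4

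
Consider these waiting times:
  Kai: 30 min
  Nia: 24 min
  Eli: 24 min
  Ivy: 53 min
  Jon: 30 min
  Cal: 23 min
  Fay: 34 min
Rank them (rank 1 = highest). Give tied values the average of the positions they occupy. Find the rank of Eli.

Sorted (descending): 53, 34, 30, 30, 24, 24, 23
The 2 values of 30 occupy positions 3–4 → average rank (3+4)/2 = 3.5.
The 2 values of 24 occupy positions 5–6 → average rank (5+6)/2 = 5.5.
Eli has value 24 min → rank 5.5.

5.5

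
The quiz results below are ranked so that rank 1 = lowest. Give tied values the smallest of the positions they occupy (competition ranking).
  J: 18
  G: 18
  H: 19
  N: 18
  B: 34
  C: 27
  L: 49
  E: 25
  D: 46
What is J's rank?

1

Sorted (ascending): 18, 18, 18, 19, 25, 27, 34, 46, 49
The 3 values of 18 occupy positions 1–3 → each gets rank 1.
J has value 18 → rank 1.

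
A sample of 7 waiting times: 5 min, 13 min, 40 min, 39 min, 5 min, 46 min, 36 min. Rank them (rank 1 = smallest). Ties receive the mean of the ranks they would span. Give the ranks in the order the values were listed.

1.5, 3, 6, 5, 1.5, 7, 4

Sorted (ascending): 5, 5, 13, 36, 39, 40, 46
The 2 values of 5 occupy positions 1–2 → average rank (1+2)/2 = 1.5.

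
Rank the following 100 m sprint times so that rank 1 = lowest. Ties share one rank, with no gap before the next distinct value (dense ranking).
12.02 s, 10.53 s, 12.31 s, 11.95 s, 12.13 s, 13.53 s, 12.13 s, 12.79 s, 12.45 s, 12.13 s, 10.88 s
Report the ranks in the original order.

4, 1, 6, 3, 5, 9, 5, 8, 7, 5, 2

Sorted (ascending): 10.53, 10.88, 11.95, 12.02, 12.13, 12.13, 12.13, 12.31, 12.45, 12.79, 13.53
The 3 values of 12.13 share dense rank 5.
Remaining distinct values take the next consecutive integers.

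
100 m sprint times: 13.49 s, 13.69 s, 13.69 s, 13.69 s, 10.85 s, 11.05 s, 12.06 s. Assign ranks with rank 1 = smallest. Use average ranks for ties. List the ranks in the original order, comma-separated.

4, 6, 6, 6, 1, 2, 3

Sorted (ascending): 10.85, 11.05, 12.06, 13.49, 13.69, 13.69, 13.69
The 3 values of 13.69 occupy positions 5–7 → average rank 6.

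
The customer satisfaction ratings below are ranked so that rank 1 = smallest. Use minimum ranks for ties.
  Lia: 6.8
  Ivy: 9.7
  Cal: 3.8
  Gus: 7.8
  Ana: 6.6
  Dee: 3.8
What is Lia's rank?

Sorted (ascending): 3.8, 3.8, 6.6, 6.8, 7.8, 9.7
The 2 values of 3.8 occupy positions 1–2 → each gets rank 1.
Lia has value 6.8 → rank 4.

4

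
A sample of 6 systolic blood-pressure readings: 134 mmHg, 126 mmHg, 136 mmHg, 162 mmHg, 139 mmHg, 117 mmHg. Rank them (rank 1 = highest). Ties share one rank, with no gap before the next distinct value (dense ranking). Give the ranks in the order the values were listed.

Sorted (descending): 162, 139, 136, 134, 126, 117
No ties — each value takes its position as its rank.

4, 5, 3, 1, 2, 6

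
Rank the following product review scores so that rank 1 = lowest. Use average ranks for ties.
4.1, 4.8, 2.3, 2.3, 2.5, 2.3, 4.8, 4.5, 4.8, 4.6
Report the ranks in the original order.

Sorted (ascending): 2.3, 2.3, 2.3, 2.5, 4.1, 4.5, 4.6, 4.8, 4.8, 4.8
The 3 values of 2.3 occupy positions 1–3 → average rank 2.
The 3 values of 4.8 occupy positions 8–10 → average rank 9.

5, 9, 2, 2, 4, 2, 9, 6, 9, 7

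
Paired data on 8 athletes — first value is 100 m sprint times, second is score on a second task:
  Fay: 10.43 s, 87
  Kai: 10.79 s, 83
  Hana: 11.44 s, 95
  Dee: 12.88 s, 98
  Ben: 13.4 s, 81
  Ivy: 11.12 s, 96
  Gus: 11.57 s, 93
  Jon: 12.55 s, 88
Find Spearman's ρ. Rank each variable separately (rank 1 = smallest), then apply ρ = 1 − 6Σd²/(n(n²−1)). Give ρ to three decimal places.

0.071

Ranks of variable 1: 1, 2, 4, 7, 8, 3, 5, 6
Ranks of variable 2: 3, 2, 6, 8, 1, 7, 5, 4
d = r₁ − r₂: -2, 0, -2, -1, 7, -4, 0, 2
d²: 4, 0, 4, 1, 49, 16, 0, 4; Σd² = 78
ρ = 1 − 6·78/(8·63) = 1 − 468/504 = 0.071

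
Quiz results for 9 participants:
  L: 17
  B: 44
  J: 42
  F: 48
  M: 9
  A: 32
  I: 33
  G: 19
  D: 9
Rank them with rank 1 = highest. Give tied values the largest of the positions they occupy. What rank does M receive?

Sorted (descending): 48, 44, 42, 33, 32, 19, 17, 9, 9
The 2 values of 9 occupy positions 8–9 → each gets rank 9.
M has value 9 → rank 9.

9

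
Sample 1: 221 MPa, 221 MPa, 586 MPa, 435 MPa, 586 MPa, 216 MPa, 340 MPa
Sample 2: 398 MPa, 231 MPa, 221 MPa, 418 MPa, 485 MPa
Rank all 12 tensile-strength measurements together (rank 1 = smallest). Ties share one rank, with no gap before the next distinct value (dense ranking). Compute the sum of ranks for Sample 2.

24

Sorted (ascending): 216, 221, 221, 221, 231, 340, 398, 418, 435, 485, 586, 586
The 3 values of 221 share dense rank 2.
The 2 values of 586 share dense rank 9.
Remaining distinct values take the next consecutive integers.
Sample 2 values → pooled ranks: 398→5, 231→3, 221→2, 418→6, 485→8
Rank sum = 5 + 3 + 2 + 6 + 8 = 24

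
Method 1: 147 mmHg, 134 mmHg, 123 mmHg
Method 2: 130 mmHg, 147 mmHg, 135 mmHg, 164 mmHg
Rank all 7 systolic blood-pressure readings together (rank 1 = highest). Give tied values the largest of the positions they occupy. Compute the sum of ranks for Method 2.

14

Sorted (descending): 164, 147, 147, 135, 134, 130, 123
The 2 values of 147 occupy positions 2–3 → each gets rank 3.
Method 2 values → pooled ranks: 130→6, 147→3, 135→4, 164→1
Rank sum = 6 + 3 + 4 + 1 = 14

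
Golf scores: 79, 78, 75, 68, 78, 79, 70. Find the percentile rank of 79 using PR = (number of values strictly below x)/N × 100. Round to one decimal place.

N = 7.
Strictly below 79: 5. Equal to 79: 2.
PR = 5/7 × 100 = 71.4

71.4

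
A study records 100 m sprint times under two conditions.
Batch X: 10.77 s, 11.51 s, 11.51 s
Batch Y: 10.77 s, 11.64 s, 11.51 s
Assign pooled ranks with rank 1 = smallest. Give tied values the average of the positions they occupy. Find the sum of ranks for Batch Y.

Sorted (ascending): 10.77, 10.77, 11.51, 11.51, 11.51, 11.64
The 2 values of 10.77 occupy positions 1–2 → average rank (1+2)/2 = 1.5.
The 3 values of 11.51 occupy positions 3–5 → average rank 4.
Batch Y values → pooled ranks: 10.77→1.5, 11.64→6, 11.51→4
Rank sum = 1.5 + 6 + 4 = 11.5

11.5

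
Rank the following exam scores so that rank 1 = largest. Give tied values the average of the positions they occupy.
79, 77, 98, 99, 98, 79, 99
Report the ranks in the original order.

Sorted (descending): 99, 99, 98, 98, 79, 79, 77
The 2 values of 99 occupy positions 1–2 → average rank (1+2)/2 = 1.5.
The 2 values of 98 occupy positions 3–4 → average rank (3+4)/2 = 3.5.
The 2 values of 79 occupy positions 5–6 → average rank (5+6)/2 = 5.5.

5.5, 7, 3.5, 1.5, 3.5, 5.5, 1.5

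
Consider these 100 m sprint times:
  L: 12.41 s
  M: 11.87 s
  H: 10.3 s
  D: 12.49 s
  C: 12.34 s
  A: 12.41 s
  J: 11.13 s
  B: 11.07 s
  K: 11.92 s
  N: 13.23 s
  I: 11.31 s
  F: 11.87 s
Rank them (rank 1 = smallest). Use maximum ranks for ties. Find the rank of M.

6

Sorted (ascending): 10.3, 11.07, 11.13, 11.31, 11.87, 11.87, 11.92, 12.34, 12.41, 12.41, 12.49, 13.23
The 2 values of 11.87 occupy positions 5–6 → each gets rank 6.
The 2 values of 12.41 occupy positions 9–10 → each gets rank 10.
M has value 11.87 s → rank 6.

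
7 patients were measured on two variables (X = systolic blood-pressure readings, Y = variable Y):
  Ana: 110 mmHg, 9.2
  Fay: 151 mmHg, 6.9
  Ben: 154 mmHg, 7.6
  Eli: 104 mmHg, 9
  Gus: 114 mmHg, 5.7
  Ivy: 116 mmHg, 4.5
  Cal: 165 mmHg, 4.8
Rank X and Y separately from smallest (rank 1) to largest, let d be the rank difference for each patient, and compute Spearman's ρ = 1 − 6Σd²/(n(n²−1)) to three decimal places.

Ranks of variable 1: 2, 5, 6, 1, 3, 4, 7
Ranks of variable 2: 7, 4, 5, 6, 3, 1, 2
d = r₁ − r₂: -5, 1, 1, -5, 0, 3, 5
d²: 25, 1, 1, 25, 0, 9, 25; Σd² = 86
ρ = 1 − 6·86/(7·48) = 1 − 516/336 = -0.536

-0.536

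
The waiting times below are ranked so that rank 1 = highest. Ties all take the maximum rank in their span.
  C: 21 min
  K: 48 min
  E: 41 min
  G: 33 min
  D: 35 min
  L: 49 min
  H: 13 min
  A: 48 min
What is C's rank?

7

Sorted (descending): 49, 48, 48, 41, 35, 33, 21, 13
The 2 values of 48 occupy positions 2–3 → each gets rank 3.
C has value 21 min → rank 7.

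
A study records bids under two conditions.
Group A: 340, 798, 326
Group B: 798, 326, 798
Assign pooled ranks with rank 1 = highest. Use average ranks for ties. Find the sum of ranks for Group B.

9.5

Sorted (descending): 798, 798, 798, 340, 326, 326
The 3 values of 798 occupy positions 1–3 → average rank 2.
The 2 values of 326 occupy positions 5–6 → average rank (5+6)/2 = 5.5.
Group B values → pooled ranks: 798→2, 326→5.5, 798→2
Rank sum = 2 + 5.5 + 2 = 9.5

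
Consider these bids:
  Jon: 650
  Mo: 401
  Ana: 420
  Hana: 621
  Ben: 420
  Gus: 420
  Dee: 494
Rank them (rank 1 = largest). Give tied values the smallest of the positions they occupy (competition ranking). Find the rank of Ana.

Sorted (descending): 650, 621, 494, 420, 420, 420, 401
The 3 values of 420 occupy positions 4–6 → each gets rank 4.
Ana has value 420 → rank 4.

4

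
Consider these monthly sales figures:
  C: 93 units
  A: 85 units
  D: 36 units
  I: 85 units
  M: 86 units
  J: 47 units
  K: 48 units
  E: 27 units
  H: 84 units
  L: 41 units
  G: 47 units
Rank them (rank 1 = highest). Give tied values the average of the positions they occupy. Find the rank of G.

7.5

Sorted (descending): 93, 86, 85, 85, 84, 48, 47, 47, 41, 36, 27
The 2 values of 85 occupy positions 3–4 → average rank (3+4)/2 = 3.5.
The 2 values of 47 occupy positions 7–8 → average rank (7+8)/2 = 7.5.
G has value 47 units → rank 7.5.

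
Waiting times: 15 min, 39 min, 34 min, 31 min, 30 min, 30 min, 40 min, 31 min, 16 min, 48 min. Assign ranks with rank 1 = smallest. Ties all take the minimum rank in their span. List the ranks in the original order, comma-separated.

1, 8, 7, 5, 3, 3, 9, 5, 2, 10

Sorted (ascending): 15, 16, 30, 30, 31, 31, 34, 39, 40, 48
The 2 values of 30 occupy positions 3–4 → each gets rank 3.
The 2 values of 31 occupy positions 5–6 → each gets rank 5.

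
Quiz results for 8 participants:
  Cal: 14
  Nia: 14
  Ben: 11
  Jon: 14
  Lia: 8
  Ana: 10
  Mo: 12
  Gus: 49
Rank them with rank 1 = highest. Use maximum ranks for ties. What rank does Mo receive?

Sorted (descending): 49, 14, 14, 14, 12, 11, 10, 8
The 3 values of 14 occupy positions 2–4 → each gets rank 4.
Mo has value 12 → rank 5.

5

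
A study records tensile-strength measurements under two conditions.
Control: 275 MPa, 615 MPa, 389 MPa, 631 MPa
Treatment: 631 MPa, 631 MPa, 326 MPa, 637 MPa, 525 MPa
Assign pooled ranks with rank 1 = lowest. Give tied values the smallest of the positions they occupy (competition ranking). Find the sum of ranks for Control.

15

Sorted (ascending): 275, 326, 389, 525, 615, 631, 631, 631, 637
The 3 values of 631 occupy positions 6–8 → each gets rank 6.
Control values → pooled ranks: 275→1, 615→5, 389→3, 631→6
Rank sum = 1 + 5 + 3 + 6 = 15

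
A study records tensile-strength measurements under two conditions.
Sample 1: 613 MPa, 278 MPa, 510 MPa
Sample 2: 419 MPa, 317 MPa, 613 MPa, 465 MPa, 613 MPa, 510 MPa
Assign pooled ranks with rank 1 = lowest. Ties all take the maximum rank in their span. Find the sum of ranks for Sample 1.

16

Sorted (ascending): 278, 317, 419, 465, 510, 510, 613, 613, 613
The 2 values of 510 occupy positions 5–6 → each gets rank 6.
The 3 values of 613 occupy positions 7–9 → each gets rank 9.
Sample 1 values → pooled ranks: 613→9, 278→1, 510→6
Rank sum = 9 + 1 + 6 = 16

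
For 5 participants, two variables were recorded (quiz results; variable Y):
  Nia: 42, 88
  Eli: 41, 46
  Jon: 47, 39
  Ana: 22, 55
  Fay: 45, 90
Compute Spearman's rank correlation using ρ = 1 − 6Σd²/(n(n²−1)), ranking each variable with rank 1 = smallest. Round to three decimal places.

Ranks of variable 1: 3, 2, 5, 1, 4
Ranks of variable 2: 4, 2, 1, 3, 5
d = r₁ − r₂: -1, 0, 4, -2, -1
d²: 1, 0, 16, 4, 1; Σd² = 22
ρ = 1 − 6·22/(5·24) = 1 − 132/120 = -0.100

-0.100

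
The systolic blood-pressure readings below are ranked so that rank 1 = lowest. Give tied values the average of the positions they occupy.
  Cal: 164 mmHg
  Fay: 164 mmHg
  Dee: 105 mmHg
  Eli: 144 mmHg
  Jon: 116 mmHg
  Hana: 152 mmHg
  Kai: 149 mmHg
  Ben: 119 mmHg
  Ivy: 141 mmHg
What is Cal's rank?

8.5

Sorted (ascending): 105, 116, 119, 141, 144, 149, 152, 164, 164
The 2 values of 164 occupy positions 8–9 → average rank (8+9)/2 = 8.5.
Cal has value 164 mmHg → rank 8.5.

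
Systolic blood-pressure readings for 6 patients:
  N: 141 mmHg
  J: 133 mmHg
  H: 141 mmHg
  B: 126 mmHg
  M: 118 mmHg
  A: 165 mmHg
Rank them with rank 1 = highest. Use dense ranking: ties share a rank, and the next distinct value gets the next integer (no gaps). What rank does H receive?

Sorted (descending): 165, 141, 141, 133, 126, 118
The 2 values of 141 share dense rank 2.
Remaining distinct values take the next consecutive integers.
H has value 141 mmHg → rank 2.

2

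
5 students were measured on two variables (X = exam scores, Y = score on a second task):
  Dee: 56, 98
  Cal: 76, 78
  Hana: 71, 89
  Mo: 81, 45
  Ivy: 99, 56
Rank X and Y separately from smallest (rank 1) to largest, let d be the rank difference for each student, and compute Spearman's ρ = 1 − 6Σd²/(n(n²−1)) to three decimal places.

Ranks of variable 1: 1, 3, 2, 4, 5
Ranks of variable 2: 5, 3, 4, 1, 2
d = r₁ − r₂: -4, 0, -2, 3, 3
d²: 16, 0, 4, 9, 9; Σd² = 38
ρ = 1 − 6·38/(5·24) = 1 − 228/120 = -0.900

-0.900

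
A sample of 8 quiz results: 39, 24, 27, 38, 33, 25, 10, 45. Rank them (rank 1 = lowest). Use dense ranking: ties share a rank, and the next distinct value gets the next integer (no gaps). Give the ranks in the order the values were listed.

7, 2, 4, 6, 5, 3, 1, 8

Sorted (ascending): 10, 24, 25, 27, 33, 38, 39, 45
No ties — each value takes its position as its rank.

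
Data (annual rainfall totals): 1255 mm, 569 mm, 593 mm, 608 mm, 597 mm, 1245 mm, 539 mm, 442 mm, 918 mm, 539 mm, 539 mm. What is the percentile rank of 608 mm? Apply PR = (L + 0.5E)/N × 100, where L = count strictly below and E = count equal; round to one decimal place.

N = 11.
Strictly below 608: 7. Equal to 608: 1.
PR = (7 + 0.5·1)/11 × 100 = 68.2

68.2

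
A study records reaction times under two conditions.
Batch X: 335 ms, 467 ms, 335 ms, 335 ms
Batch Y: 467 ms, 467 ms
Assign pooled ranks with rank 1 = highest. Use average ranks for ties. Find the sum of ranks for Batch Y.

4

Sorted (descending): 467, 467, 467, 335, 335, 335
The 3 values of 467 occupy positions 1–3 → average rank 2.
The 3 values of 335 occupy positions 4–6 → average rank 5.
Batch Y values → pooled ranks: 467→2, 467→2
Rank sum = 2 + 2 = 4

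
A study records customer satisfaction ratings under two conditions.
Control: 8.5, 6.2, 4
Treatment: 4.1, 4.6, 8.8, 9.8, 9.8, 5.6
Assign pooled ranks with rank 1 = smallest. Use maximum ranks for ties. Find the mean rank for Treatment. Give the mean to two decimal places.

Sorted (ascending): 4, 4.1, 4.6, 5.6, 6.2, 8.5, 8.8, 9.8, 9.8
The 2 values of 9.8 occupy positions 8–9 → each gets rank 9.
Treatment values → pooled ranks: 4.1→2, 4.6→3, 8.8→7, 9.8→9, 9.8→9, 5.6→4
Mean rank = (2 + 3 + 7 + 9 + 9 + 4) / 6 = 5.67

5.67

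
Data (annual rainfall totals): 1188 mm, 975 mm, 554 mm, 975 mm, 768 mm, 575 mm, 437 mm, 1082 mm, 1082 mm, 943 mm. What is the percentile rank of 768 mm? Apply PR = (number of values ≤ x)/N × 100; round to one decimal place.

N = 10.
Strictly below 768: 3. Equal to 768: 1.
PR = 4/10 × 100 = 40.0

40.0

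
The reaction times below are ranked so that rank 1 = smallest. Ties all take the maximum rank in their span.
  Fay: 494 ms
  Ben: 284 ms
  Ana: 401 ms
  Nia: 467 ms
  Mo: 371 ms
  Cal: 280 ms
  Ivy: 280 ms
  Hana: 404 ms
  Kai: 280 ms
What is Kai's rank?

Sorted (ascending): 280, 280, 280, 284, 371, 401, 404, 467, 494
The 3 values of 280 occupy positions 1–3 → each gets rank 3.
Kai has value 280 ms → rank 3.

3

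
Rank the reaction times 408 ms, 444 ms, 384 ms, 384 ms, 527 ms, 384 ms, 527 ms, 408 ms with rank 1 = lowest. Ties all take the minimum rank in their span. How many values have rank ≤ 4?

5

Sorted (ascending): 384, 384, 384, 408, 408, 444, 527, 527
The 3 values of 384 occupy positions 1–3 → each gets rank 1.
The 2 values of 408 occupy positions 4–5 → each gets rank 4.
The 2 values of 527 occupy positions 7–8 → each gets rank 7.
Ranks ≤ 4: {1, 1, 1, 4, 4} → 5 values.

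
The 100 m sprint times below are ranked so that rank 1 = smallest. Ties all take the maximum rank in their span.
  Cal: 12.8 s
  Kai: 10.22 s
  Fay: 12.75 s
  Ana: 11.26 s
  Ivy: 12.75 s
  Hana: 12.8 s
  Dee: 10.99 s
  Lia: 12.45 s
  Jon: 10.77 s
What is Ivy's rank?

7

Sorted (ascending): 10.22, 10.77, 10.99, 11.26, 12.45, 12.75, 12.75, 12.8, 12.8
The 2 values of 12.75 occupy positions 6–7 → each gets rank 7.
The 2 values of 12.8 occupy positions 8–9 → each gets rank 9.
Ivy has value 12.75 s → rank 7.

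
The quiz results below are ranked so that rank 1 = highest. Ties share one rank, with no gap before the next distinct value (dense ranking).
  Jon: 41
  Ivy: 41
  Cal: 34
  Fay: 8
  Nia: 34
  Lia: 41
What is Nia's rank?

Sorted (descending): 41, 41, 41, 34, 34, 8
The 3 values of 41 share dense rank 1.
The 2 values of 34 share dense rank 2.
Remaining distinct values take the next consecutive integers.
Nia has value 34 → rank 2.

2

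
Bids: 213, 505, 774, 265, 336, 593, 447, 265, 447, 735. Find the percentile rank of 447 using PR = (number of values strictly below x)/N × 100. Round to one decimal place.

N = 10.
Strictly below 447: 4. Equal to 447: 2.
PR = 4/10 × 100 = 40.0

40.0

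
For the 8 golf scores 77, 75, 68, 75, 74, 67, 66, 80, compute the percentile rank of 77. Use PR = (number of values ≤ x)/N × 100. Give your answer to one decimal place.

87.5

N = 8.
Strictly below 77: 6. Equal to 77: 1.
PR = 7/8 × 100 = 87.5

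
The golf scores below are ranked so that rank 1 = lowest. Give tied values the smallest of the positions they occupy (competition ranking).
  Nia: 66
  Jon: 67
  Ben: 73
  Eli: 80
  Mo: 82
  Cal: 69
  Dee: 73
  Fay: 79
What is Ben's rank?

4

Sorted (ascending): 66, 67, 69, 73, 73, 79, 80, 82
The 2 values of 73 occupy positions 4–5 → each gets rank 4.
Ben has value 73 → rank 4.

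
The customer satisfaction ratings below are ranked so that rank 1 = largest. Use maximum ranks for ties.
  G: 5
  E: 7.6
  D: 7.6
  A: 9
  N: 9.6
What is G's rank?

5

Sorted (descending): 9.6, 9, 7.6, 7.6, 5
The 2 values of 7.6 occupy positions 3–4 → each gets rank 4.
G has value 5 → rank 5.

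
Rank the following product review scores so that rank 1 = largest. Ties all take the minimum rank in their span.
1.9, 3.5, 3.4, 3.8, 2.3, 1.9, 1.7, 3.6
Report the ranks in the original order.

Sorted (descending): 3.8, 3.6, 3.5, 3.4, 2.3, 1.9, 1.9, 1.7
The 2 values of 1.9 occupy positions 6–7 → each gets rank 6.

6, 3, 4, 1, 5, 6, 8, 2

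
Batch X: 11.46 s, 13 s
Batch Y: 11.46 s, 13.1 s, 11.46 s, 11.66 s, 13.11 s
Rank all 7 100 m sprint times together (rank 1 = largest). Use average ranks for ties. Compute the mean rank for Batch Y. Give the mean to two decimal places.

Sorted (descending): 13.11, 13.1, 13, 11.66, 11.46, 11.46, 11.46
The 3 values of 11.46 occupy positions 5–7 → average rank 6.
Batch Y values → pooled ranks: 11.46→6, 13.1→2, 11.46→6, 11.66→4, 13.11→1
Mean rank = (6 + 2 + 6 + 4 + 1) / 5 = 3.80

3.80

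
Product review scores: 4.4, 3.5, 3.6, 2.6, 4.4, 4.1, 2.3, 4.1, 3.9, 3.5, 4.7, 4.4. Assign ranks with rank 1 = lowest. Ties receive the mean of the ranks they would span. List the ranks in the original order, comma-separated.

Sorted (ascending): 2.3, 2.6, 3.5, 3.5, 3.6, 3.9, 4.1, 4.1, 4.4, 4.4, 4.4, 4.7
The 2 values of 3.5 occupy positions 3–4 → average rank (3+4)/2 = 3.5.
The 2 values of 4.1 occupy positions 7–8 → average rank (7+8)/2 = 7.5.
The 3 values of 4.4 occupy positions 9–11 → average rank 10.

10, 3.5, 5, 2, 10, 7.5, 1, 7.5, 6, 3.5, 12, 10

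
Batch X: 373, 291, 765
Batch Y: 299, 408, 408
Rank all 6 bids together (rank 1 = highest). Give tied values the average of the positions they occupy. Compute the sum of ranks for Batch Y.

Sorted (descending): 765, 408, 408, 373, 299, 291
The 2 values of 408 occupy positions 2–3 → average rank (2+3)/2 = 2.5.
Batch Y values → pooled ranks: 299→5, 408→2.5, 408→2.5
Rank sum = 5 + 2.5 + 2.5 = 10

10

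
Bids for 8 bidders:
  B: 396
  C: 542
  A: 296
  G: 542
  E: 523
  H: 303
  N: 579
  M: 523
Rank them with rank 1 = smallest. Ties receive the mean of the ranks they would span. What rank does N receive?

8

Sorted (ascending): 296, 303, 396, 523, 523, 542, 542, 579
The 2 values of 523 occupy positions 4–5 → average rank (4+5)/2 = 4.5.
The 2 values of 542 occupy positions 6–7 → average rank (6+7)/2 = 6.5.
N has value 579 → rank 8.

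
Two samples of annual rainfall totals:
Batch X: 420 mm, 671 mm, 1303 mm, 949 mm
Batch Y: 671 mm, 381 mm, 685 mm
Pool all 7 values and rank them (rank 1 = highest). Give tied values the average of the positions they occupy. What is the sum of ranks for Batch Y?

Sorted (descending): 1303, 949, 685, 671, 671, 420, 381
The 2 values of 671 occupy positions 4–5 → average rank (4+5)/2 = 4.5.
Batch Y values → pooled ranks: 671→4.5, 381→7, 685→3
Rank sum = 4.5 + 7 + 3 = 14.5

14.5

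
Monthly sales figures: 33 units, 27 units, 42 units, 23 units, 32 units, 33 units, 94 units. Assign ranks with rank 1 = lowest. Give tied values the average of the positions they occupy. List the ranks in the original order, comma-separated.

Sorted (ascending): 23, 27, 32, 33, 33, 42, 94
The 2 values of 33 occupy positions 4–5 → average rank (4+5)/2 = 4.5.

4.5, 2, 6, 1, 3, 4.5, 7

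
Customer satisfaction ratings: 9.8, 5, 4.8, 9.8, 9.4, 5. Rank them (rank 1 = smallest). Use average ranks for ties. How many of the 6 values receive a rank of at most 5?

4

Sorted (ascending): 4.8, 5, 5, 9.4, 9.8, 9.8
The 2 values of 5 occupy positions 2–3 → average rank (2+3)/2 = 2.5.
The 2 values of 9.8 occupy positions 5–6 → average rank (5+6)/2 = 5.5.
Ranks ≤ 5: {1, 2.5, 2.5, 4} → 4 values.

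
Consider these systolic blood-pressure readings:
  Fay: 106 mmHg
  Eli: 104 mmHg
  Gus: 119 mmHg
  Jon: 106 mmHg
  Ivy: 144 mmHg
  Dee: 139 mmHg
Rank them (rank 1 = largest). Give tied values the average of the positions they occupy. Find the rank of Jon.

Sorted (descending): 144, 139, 119, 106, 106, 104
The 2 values of 106 occupy positions 4–5 → average rank (4+5)/2 = 4.5.
Jon has value 106 mmHg → rank 4.5.

4.5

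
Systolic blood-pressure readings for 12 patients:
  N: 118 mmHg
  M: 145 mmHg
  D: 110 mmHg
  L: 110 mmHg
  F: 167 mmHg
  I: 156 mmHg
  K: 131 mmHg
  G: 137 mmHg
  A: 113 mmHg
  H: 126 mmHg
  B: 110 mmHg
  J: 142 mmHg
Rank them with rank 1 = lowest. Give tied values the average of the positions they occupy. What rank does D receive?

2

Sorted (ascending): 110, 110, 110, 113, 118, 126, 131, 137, 142, 145, 156, 167
The 3 values of 110 occupy positions 1–3 → average rank 2.
D has value 110 mmHg → rank 2.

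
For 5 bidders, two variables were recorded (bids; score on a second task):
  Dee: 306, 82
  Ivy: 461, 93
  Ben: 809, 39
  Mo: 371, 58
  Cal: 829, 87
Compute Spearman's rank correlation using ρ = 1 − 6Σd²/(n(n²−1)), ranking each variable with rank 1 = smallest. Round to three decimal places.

Ranks of variable 1: 1, 3, 4, 2, 5
Ranks of variable 2: 3, 5, 1, 2, 4
d = r₁ − r₂: -2, -2, 3, 0, 1
d²: 4, 4, 9, 0, 1; Σd² = 18
ρ = 1 − 6·18/(5·24) = 1 − 108/120 = 0.100

0.100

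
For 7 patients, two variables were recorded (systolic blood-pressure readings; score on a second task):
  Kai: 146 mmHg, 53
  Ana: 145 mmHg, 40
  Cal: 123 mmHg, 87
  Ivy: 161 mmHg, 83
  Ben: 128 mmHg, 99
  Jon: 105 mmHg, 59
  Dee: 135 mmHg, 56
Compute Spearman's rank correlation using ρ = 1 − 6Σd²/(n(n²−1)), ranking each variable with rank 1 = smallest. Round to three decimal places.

-0.393

Ranks of variable 1: 6, 5, 2, 7, 3, 1, 4
Ranks of variable 2: 2, 1, 6, 5, 7, 4, 3
d = r₁ − r₂: 4, 4, -4, 2, -4, -3, 1
d²: 16, 16, 16, 4, 16, 9, 1; Σd² = 78
ρ = 1 − 6·78/(7·48) = 1 − 468/336 = -0.393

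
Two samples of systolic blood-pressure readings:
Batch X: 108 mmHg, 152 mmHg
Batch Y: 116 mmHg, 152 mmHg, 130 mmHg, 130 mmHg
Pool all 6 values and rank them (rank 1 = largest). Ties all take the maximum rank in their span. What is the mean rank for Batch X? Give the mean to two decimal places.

Sorted (descending): 152, 152, 130, 130, 116, 108
The 2 values of 152 occupy positions 1–2 → each gets rank 2.
The 2 values of 130 occupy positions 3–4 → each gets rank 4.
Batch X values → pooled ranks: 108→6, 152→2
Mean rank = (6 + 2) / 2 = 4.00

4.00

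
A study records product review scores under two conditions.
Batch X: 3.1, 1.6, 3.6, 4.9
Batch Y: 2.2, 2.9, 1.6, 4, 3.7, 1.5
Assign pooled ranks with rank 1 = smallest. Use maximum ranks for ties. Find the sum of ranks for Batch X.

26

Sorted (ascending): 1.5, 1.6, 1.6, 2.2, 2.9, 3.1, 3.6, 3.7, 4, 4.9
The 2 values of 1.6 occupy positions 2–3 → each gets rank 3.
Batch X values → pooled ranks: 3.1→6, 1.6→3, 3.6→7, 4.9→10
Rank sum = 6 + 3 + 7 + 10 = 26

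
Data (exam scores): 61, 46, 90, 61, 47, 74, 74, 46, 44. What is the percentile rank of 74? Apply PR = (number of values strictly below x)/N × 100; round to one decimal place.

66.7

N = 9.
Strictly below 74: 6. Equal to 74: 2.
PR = 6/9 × 100 = 66.7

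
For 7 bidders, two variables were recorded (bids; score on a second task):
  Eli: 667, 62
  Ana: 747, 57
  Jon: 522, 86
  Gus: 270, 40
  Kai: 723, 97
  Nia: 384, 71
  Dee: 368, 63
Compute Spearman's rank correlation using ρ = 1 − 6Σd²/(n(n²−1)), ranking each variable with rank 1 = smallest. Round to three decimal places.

0.250

Ranks of variable 1: 5, 7, 4, 1, 6, 3, 2
Ranks of variable 2: 3, 2, 6, 1, 7, 5, 4
d = r₁ − r₂: 2, 5, -2, 0, -1, -2, -2
d²: 4, 25, 4, 0, 1, 4, 4; Σd² = 42
ρ = 1 − 6·42/(7·48) = 1 − 252/336 = 0.250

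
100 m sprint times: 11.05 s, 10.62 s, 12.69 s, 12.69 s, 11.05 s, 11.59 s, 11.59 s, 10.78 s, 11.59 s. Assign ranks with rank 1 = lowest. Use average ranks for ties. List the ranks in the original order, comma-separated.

Sorted (ascending): 10.62, 10.78, 11.05, 11.05, 11.59, 11.59, 11.59, 12.69, 12.69
The 2 values of 11.05 occupy positions 3–4 → average rank (3+4)/2 = 3.5.
The 3 values of 11.59 occupy positions 5–7 → average rank 6.
The 2 values of 12.69 occupy positions 8–9 → average rank (8+9)/2 = 8.5.

3.5, 1, 8.5, 8.5, 3.5, 6, 6, 2, 6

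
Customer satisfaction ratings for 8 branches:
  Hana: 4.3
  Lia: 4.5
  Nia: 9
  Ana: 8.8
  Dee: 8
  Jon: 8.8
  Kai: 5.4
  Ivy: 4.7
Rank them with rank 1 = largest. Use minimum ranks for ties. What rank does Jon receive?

2

Sorted (descending): 9, 8.8, 8.8, 8, 5.4, 4.7, 4.5, 4.3
The 2 values of 8.8 occupy positions 2–3 → each gets rank 2.
Jon has value 8.8 → rank 2.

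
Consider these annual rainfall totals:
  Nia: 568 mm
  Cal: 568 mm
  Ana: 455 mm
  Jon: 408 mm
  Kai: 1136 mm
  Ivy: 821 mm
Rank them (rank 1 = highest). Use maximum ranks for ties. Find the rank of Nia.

4

Sorted (descending): 1136, 821, 568, 568, 455, 408
The 2 values of 568 occupy positions 3–4 → each gets rank 4.
Nia has value 568 mm → rank 4.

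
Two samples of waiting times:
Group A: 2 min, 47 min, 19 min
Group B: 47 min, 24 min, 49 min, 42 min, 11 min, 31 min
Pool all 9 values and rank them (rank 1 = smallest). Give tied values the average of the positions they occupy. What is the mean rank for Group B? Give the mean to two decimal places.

5.58

Sorted (ascending): 2, 11, 19, 24, 31, 42, 47, 47, 49
The 2 values of 47 occupy positions 7–8 → average rank (7+8)/2 = 7.5.
Group B values → pooled ranks: 47→7.5, 24→4, 49→9, 42→6, 11→2, 31→5
Mean rank = (7.5 + 4 + 9 + 6 + 2 + 5) / 6 = 5.58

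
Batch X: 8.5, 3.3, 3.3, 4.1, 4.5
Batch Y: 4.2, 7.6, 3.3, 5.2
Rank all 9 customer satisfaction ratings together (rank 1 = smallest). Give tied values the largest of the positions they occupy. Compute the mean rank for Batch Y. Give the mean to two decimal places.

5.75

Sorted (ascending): 3.3, 3.3, 3.3, 4.1, 4.2, 4.5, 5.2, 7.6, 8.5
The 3 values of 3.3 occupy positions 1–3 → each gets rank 3.
Batch Y values → pooled ranks: 4.2→5, 7.6→8, 3.3→3, 5.2→7
Mean rank = (5 + 8 + 3 + 7) / 4 = 5.75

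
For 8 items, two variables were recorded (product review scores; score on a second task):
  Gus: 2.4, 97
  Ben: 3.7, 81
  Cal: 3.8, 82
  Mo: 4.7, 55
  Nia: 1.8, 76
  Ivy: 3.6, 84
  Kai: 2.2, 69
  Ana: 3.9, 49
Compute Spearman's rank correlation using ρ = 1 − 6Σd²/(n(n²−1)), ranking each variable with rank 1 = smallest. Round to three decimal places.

-0.381

Ranks of variable 1: 3, 5, 6, 8, 1, 4, 2, 7
Ranks of variable 2: 8, 5, 6, 2, 4, 7, 3, 1
d = r₁ − r₂: -5, 0, 0, 6, -3, -3, -1, 6
d²: 25, 0, 0, 36, 9, 9, 1, 36; Σd² = 116
ρ = 1 − 6·116/(8·63) = 1 − 696/504 = -0.381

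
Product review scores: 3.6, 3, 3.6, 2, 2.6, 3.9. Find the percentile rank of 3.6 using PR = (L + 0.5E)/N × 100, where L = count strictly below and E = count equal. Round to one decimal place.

66.7

N = 6.
Strictly below 3.6: 3. Equal to 3.6: 2.
PR = (3 + 0.5·2)/6 × 100 = 66.7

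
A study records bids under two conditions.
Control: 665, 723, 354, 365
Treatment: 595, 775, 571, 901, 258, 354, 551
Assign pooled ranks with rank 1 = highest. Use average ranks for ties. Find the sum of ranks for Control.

Sorted (descending): 901, 775, 723, 665, 595, 571, 551, 365, 354, 354, 258
The 2 values of 354 occupy positions 9–10 → average rank (9+10)/2 = 9.5.
Control values → pooled ranks: 665→4, 723→3, 354→9.5, 365→8
Rank sum = 4 + 3 + 9.5 + 8 = 24.5

24.5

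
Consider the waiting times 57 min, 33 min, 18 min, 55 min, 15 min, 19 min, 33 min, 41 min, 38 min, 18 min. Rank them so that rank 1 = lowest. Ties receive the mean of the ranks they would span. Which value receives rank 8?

41

Sorted (ascending): 15, 18, 18, 19, 33, 33, 38, 41, 55, 57
The 2 values of 18 occupy positions 2–3 → average rank (2+3)/2 = 2.5.
The 2 values of 33 occupy positions 5–6 → average rank (5+6)/2 = 5.5.
Rank 8 → value 41.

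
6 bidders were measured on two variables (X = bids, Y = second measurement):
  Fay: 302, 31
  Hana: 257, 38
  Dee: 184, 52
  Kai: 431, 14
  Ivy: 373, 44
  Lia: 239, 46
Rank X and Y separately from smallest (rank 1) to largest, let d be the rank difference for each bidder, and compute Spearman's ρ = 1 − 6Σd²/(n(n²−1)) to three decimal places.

-0.829

Ranks of variable 1: 4, 3, 1, 6, 5, 2
Ranks of variable 2: 2, 3, 6, 1, 4, 5
d = r₁ − r₂: 2, 0, -5, 5, 1, -3
d²: 4, 0, 25, 25, 1, 9; Σd² = 64
ρ = 1 − 6·64/(6·35) = 1 − 384/210 = -0.829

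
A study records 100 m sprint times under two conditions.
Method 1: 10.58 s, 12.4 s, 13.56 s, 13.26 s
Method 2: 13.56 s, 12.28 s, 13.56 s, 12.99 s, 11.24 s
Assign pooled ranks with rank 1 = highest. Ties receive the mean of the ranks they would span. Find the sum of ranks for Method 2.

24

Sorted (descending): 13.56, 13.56, 13.56, 13.26, 12.99, 12.4, 12.28, 11.24, 10.58
The 3 values of 13.56 occupy positions 1–3 → average rank 2.
Method 2 values → pooled ranks: 13.56→2, 12.28→7, 13.56→2, 12.99→5, 11.24→8
Rank sum = 2 + 7 + 2 + 5 + 8 = 24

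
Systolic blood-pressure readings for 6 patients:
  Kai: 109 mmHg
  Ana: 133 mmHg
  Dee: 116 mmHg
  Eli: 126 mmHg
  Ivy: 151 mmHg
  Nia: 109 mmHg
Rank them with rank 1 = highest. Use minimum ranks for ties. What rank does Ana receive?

Sorted (descending): 151, 133, 126, 116, 109, 109
The 2 values of 109 occupy positions 5–6 → each gets rank 5.
Ana has value 133 mmHg → rank 2.

2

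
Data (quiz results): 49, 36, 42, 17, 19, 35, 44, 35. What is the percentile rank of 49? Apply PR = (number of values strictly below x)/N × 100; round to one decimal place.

N = 8.
Strictly below 49: 7. Equal to 49: 1.
PR = 7/8 × 100 = 87.5

87.5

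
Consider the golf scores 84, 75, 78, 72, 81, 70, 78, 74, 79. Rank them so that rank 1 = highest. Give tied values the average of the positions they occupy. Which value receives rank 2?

Sorted (descending): 84, 81, 79, 78, 78, 75, 74, 72, 70
The 2 values of 78 occupy positions 4–5 → average rank (4+5)/2 = 4.5.
Rank 2 → value 81.

81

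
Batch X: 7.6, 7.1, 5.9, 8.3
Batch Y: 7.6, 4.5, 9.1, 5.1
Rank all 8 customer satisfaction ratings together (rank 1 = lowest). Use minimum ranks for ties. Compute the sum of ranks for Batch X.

19

Sorted (ascending): 4.5, 5.1, 5.9, 7.1, 7.6, 7.6, 8.3, 9.1
The 2 values of 7.6 occupy positions 5–6 → each gets rank 5.
Batch X values → pooled ranks: 7.6→5, 7.1→4, 5.9→3, 8.3→7
Rank sum = 5 + 4 + 3 + 7 = 19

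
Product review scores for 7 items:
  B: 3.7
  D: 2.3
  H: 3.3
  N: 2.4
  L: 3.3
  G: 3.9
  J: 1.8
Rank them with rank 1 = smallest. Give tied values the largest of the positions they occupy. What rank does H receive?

Sorted (ascending): 1.8, 2.3, 2.4, 3.3, 3.3, 3.7, 3.9
The 2 values of 3.3 occupy positions 4–5 → each gets rank 5.
H has value 3.3 → rank 5.

5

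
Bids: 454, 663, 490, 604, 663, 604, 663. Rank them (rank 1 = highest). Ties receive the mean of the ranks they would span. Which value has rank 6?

Sorted (descending): 663, 663, 663, 604, 604, 490, 454
The 3 values of 663 occupy positions 1–3 → average rank 2.
The 2 values of 604 occupy positions 4–5 → average rank (4+5)/2 = 4.5.
Rank 6 → value 490.

490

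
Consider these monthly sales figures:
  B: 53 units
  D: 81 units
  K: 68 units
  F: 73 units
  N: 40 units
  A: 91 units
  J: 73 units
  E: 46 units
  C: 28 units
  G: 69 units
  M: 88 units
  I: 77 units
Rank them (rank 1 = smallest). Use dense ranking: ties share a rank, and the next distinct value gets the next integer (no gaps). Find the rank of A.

Sorted (ascending): 28, 40, 46, 53, 68, 69, 73, 73, 77, 81, 88, 91
The 2 values of 73 share dense rank 7.
Remaining distinct values take the next consecutive integers.
A has value 91 units → rank 11.

11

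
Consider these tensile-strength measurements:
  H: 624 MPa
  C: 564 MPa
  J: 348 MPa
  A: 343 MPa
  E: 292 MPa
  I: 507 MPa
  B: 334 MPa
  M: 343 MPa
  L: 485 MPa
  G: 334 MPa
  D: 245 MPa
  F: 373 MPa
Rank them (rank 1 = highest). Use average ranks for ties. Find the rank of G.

9.5

Sorted (descending): 624, 564, 507, 485, 373, 348, 343, 343, 334, 334, 292, 245
The 2 values of 343 occupy positions 7–8 → average rank (7+8)/2 = 7.5.
The 2 values of 334 occupy positions 9–10 → average rank (9+10)/2 = 9.5.
G has value 334 MPa → rank 9.5.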